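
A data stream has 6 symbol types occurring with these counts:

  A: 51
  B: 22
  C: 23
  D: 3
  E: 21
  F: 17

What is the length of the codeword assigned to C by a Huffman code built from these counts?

Huffman merges, smallest pair first:
D(3) + F(17) → 20
20 + E(21) → 41
B(22) + C(23) → 45
41 + 45 → 86
A(51) + 86 → 137
C sits 3 levels below the root, so its codeword is 3 bits.

3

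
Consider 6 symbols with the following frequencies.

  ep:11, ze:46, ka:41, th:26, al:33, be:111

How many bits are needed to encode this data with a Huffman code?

619

Merge the two smallest weights repeatedly:
merge ep(11) and th(26): 37
merge al(33) and 37: 70
merge ka(41) and ze(46): 87
merge 70 and 87: 157
merge be(111) and 157: 268
The encoded length is the sum of every internal node's weight: 37 + 70 + 87 + 157 + 268 = 619 bits.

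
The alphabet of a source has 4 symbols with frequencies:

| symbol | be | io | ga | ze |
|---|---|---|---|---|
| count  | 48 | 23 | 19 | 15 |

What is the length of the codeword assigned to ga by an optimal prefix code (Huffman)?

3

Huffman merges, smallest pair first:
merge ze(15) and ga(19): 34
merge io(23) and 34: 57
merge be(48) and 57: 105
ga sits 3 levels below the root, so its codeword is 3 bits.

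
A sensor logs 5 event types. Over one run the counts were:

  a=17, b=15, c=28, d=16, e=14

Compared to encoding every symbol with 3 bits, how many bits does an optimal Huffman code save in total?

61

Fixed-length: 3 bits × 90 symbols = 270 bits.
Huffman merges:
combine e(14), b(15) → 29
combine d(16), a(17) → 33
combine c(28), 29 → 57
combine 33, 57 → 90
Huffman total = 29 + 33 + 57 + 90 = 209 bits.
Saving = 270 − 209 = 61 bits.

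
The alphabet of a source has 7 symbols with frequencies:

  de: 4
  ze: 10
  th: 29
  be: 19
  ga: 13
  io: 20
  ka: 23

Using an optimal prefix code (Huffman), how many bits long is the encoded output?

316

Greedily combine the two least-frequent nodes:
merge de(4) and ze(10): 14
merge ga(13) and 14: 27
merge be(19) and io(20): 39
merge ka(23) and 27: 50
merge th(29) and 39: 68
merge 50 and 68: 118
Each symbol's bit-cost is frequency × depth; summing gives 316 bits (equivalently 14 + 27 + 39 + 50 + 68 + 118).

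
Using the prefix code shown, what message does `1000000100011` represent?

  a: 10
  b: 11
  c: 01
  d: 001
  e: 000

aedeb

Read left to right; each codeword is recognised as soon as it completes (prefix code):
  10→a | 000→e | 001→d | 000→e | 11→b
Decoded message: aedeb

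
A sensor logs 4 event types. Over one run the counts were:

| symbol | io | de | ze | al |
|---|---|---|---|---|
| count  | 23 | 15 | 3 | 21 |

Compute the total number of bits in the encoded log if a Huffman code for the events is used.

Build the Huffman tree bottom-up:
merge ze(3) and de(15): 18
merge 18 and al(21): 39
merge io(23) and 39: 62
Total encoded bits = sum of merged weights = 18 + 39 + 62 = 119.

119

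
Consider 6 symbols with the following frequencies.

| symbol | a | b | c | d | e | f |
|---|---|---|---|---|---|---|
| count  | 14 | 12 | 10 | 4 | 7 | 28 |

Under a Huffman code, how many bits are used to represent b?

3

Huffman merges, smallest pair first:
combine d(4), e(7) → 11
combine c(10), 11 → 21
combine b(12), a(14) → 26
combine 21, 26 → 47
combine f(28), 47 → 75
b's leaf is at depth 3, giving a 3-bit codeword.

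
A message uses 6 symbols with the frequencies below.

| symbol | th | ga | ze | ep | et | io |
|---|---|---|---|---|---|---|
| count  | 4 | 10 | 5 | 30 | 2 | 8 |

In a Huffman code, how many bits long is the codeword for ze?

Huffman merges, smallest pair first:
merge et(2) and th(4): 6
merge ze(5) and 6: 11
merge io(8) and ga(10): 18
merge 11 and 18: 29
merge 29 and ep(30): 59
ze's leaf is at depth 3, giving a 3-bit codeword.

3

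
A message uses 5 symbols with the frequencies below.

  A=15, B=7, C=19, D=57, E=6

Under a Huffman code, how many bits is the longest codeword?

Merge the two lowest-weight nodes at each step:
merge E(6) and B(7): 13
merge 13 and A(15): 28
merge C(19) and 28: 47
merge 47 and D(57): 104
The first pair merged (E, B) ends up deepest, at depth 4.

4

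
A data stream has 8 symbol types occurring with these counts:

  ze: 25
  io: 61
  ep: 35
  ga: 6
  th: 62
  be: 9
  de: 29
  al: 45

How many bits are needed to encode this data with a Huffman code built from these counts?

Merge the two smallest weights repeatedly:
merge ga(6) and be(9): 15
merge 15 and ze(25): 40
merge de(29) and ep(35): 64
merge 40 and al(45): 85
merge io(61) and th(62): 123
merge 64 and 85: 149
merge 123 and 149: 272
Total encoded bits = sum of merged weights = 15 + 40 + 64 + 85 + 123 + 149 + 272 = 748.

748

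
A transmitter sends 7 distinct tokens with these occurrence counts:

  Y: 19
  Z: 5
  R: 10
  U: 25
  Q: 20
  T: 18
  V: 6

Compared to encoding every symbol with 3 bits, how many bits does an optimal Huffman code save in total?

Fixed-length: 3 bits × 103 symbols = 309 bits.
Huffman merges:
combine Z(5), V(6) → 11
combine R(10), 11 → 21
combine T(18), Y(19) → 37
combine Q(20), 21 → 41
combine U(25), 37 → 62
combine 41, 62 → 103
Huffman total = 11 + 21 + 37 + 41 + 62 + 103 = 275 bits.
Saving = 309 − 275 = 34 bits.

34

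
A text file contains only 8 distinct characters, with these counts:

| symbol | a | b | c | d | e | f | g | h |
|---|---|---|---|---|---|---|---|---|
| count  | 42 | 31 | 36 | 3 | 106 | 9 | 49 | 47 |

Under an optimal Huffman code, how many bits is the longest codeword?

5

Merge the two lowest-weight nodes at each step:
combine d(3), f(9) → 12
combine 12, b(31) → 43
combine c(36), a(42) → 78
combine 43, h(47) → 90
combine g(49), 78 → 127
combine 90, e(106) → 196
combine 127, 196 → 323
The first pair merged (d, f) ends up deepest, at depth 5.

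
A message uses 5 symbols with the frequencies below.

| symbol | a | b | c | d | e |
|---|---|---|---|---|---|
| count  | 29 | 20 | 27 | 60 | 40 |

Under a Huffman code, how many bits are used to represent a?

Huffman merges, smallest pair first:
b(20) + c(27) → 47
a(29) + e(40) → 69
47 + d(60) → 107
69 + 107 → 176
The subtree containing a is merged 2 times, so code length = 2.

2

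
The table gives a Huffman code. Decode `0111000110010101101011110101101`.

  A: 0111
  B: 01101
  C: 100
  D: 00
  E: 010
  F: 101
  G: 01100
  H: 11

ADGFBAFB

Read left to right; each codeword is recognised as soon as it completes (prefix code):
  0111→A | 00→D | 01100→G | 101→F | 01101→B | 0111→A | 101→F | 01101→B
Decoded message: ADGFBAFB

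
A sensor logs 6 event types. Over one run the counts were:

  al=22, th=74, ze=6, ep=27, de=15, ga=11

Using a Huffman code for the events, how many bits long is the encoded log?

334

Greedily combine the two least-frequent nodes:
combine ze(6), ga(11) → 17
combine de(15), 17 → 32
combine al(22), ep(27) → 49
combine 32, 49 → 81
combine th(74), 81 → 155
The encoded length is the sum of every internal node's weight: 17 + 32 + 49 + 81 + 155 = 334 bits.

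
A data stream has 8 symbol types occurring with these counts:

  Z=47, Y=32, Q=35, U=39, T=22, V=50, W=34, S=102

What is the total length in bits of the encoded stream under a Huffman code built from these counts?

1035

Build the Huffman tree bottom-up:
combine T(22), Y(32) → 54
combine W(34), Q(35) → 69
combine U(39), Z(47) → 86
combine V(50), 54 → 104
combine 69, 86 → 155
combine S(102), 104 → 206
combine 155, 206 → 361
Each symbol's bit-cost is frequency × depth; summing gives 1035 bits (equivalently 54 + 69 + 86 + 104 + 155 + 206 + 361).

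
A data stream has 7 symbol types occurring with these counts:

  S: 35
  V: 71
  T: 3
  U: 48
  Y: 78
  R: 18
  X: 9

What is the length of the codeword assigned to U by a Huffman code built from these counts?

Repeatedly merge the two smallest:
merge T(3) and X(9): 12
merge 12 and R(18): 30
merge 30 and S(35): 65
merge U(48) and 65: 113
merge V(71) and Y(78): 149
merge 113 and 149: 262
U sits 2 levels below the root, so its codeword is 2 bits.

2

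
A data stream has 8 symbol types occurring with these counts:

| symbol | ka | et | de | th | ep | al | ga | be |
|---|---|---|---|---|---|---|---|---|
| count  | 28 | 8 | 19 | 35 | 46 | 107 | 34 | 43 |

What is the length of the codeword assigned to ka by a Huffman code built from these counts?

Build the tree from the bottom:
et(8) + de(19) → 27
27 + ka(28) → 55
ga(34) + th(35) → 69
be(43) + ep(46) → 89
55 + 69 → 124
89 + al(107) → 196
124 + 196 → 320
The subtree containing ka is merged 3 times, so code length = 3.

3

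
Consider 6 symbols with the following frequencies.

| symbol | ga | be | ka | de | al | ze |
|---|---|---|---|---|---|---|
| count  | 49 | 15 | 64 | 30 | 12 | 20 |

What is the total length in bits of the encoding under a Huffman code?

454

Build the Huffman tree bottom-up:
merge al(12) and be(15): 27
merge ze(20) and 27: 47
merge de(30) and 47: 77
merge ga(49) and ka(64): 113
merge 77 and 113: 190
The encoded length is the sum of every internal node's weight: 27 + 47 + 77 + 113 + 190 = 454 bits.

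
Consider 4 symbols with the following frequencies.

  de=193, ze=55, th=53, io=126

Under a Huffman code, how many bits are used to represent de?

Build the tree from the bottom:
merge th(53) and ze(55): 108
merge 108 and io(126): 234
merge de(193) and 234: 427
de is a child of the root — depth 1, so its codeword is a single bit.

1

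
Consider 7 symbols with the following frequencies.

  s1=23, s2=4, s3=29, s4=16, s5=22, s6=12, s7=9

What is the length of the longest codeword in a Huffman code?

Merge the two lowest-weight nodes at each step:
merge s2(4) and s7(9): 13
merge s6(12) and 13: 25
merge s4(16) and s5(22): 38
merge s1(23) and 25: 48
merge s3(29) and 38: 67
merge 48 and 67: 115
The first pair merged (s2, s7) ends up deepest, at depth 4.

4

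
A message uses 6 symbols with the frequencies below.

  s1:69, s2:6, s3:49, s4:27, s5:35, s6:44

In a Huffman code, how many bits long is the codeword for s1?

2

Repeatedly merge the two smallest:
s2(6) + s4(27) → 33
33 + s5(35) → 68
s6(44) + s3(49) → 93
68 + s1(69) → 137
93 + 137 → 230
The subtree containing s1 is merged 2 times, so code length = 2.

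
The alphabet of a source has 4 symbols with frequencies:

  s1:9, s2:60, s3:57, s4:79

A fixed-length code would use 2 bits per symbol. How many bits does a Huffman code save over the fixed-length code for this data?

Fixed-length: 2 bits × 205 symbols = 410 bits.
Huffman merges:
combine s1(9), s3(57) → 66
combine s2(60), 66 → 126
combine s4(79), 126 → 205
Huffman total = 66 + 126 + 205 = 397 bits.
Saving = 410 − 397 = 13 bits.

13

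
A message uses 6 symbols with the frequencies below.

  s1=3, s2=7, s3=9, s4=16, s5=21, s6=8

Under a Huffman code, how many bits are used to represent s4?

Build the tree from the bottom:
s1(3) + s2(7) → 10
s6(8) + s3(9) → 17
10 + s4(16) → 26
17 + s5(21) → 38
26 + 38 → 64
The subtree containing s4 is merged 2 times, so code length = 2.

2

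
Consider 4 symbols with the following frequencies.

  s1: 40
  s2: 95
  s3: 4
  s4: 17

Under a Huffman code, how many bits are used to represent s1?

2

Huffman merges, smallest pair first:
merge s3(4) and s4(17): 21
merge 21 and s1(40): 61
merge 61 and s2(95): 156
The subtree containing s1 is merged 2 times, so code length = 2.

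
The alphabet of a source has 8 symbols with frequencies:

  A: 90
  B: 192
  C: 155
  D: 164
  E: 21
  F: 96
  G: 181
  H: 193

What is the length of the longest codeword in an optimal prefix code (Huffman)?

Merge the two lowest-weight nodes at each step:
merge E(21) and A(90): 111
merge F(96) and 111: 207
merge C(155) and D(164): 319
merge G(181) and B(192): 373
merge H(193) and 207: 400
merge 319 and 373: 692
merge 400 and 692: 1092
The rarest symbols sit at the bottom; the longest codeword is 4 bits.

4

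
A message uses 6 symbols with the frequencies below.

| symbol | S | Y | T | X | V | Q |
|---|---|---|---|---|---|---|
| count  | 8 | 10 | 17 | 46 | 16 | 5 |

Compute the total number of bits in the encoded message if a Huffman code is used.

Merge the two smallest weights repeatedly:
combine Q(5), S(8) → 13
combine Y(10), 13 → 23
combine V(16), T(17) → 33
combine 23, 33 → 56
combine X(46), 56 → 102
Total encoded bits = sum of merged weights = 13 + 23 + 33 + 56 + 102 = 227.

227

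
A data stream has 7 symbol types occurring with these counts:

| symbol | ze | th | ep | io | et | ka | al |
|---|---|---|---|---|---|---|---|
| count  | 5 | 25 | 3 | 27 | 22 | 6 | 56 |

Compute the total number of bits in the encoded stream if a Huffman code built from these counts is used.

342

Merge the two smallest weights repeatedly:
combine ep(3), ze(5) → 8
combine ka(6), 8 → 14
combine 14, et(22) → 36
combine th(25), io(27) → 52
combine 36, 52 → 88
combine al(56), 88 → 144
The encoded length is the sum of every internal node's weight: 8 + 14 + 36 + 52 + 88 + 144 = 342 bits.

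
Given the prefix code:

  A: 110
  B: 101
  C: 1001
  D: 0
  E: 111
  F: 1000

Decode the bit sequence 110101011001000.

ABDADF

Read left to right; each codeword is recognised as soon as it completes (prefix code):
  110→A | 101→B | 0→D | 110→A | 0→D | 1000→F
Decoded message: ABDADF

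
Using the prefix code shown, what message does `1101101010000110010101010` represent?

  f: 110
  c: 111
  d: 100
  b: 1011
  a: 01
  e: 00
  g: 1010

ffgeadgg

Read left to right; each codeword is recognised as soon as it completes (prefix code):
  110→f | 110→f | 1010→g | 00→e | 01→a | 100→d | 1010→g | 1010→g
Decoded message: ffgeadgg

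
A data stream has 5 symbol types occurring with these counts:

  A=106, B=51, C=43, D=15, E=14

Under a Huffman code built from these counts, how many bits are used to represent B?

2

Huffman merges, smallest pair first:
combine E(14), D(15) → 29
combine 29, C(43) → 72
combine B(51), 72 → 123
combine A(106), 123 → 229
B's leaf is at depth 2, giving a 2-bit codeword.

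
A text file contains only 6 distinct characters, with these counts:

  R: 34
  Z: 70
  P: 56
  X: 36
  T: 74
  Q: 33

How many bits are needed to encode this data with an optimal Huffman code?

765

Merge the two smallest weights repeatedly:
Q(33) + R(34) → 67
X(36) + P(56) → 92
67 + Z(70) → 137
T(74) + 92 → 166
137 + 166 → 303
Total encoded bits = sum of merged weights = 67 + 92 + 137 + 166 + 303 = 765.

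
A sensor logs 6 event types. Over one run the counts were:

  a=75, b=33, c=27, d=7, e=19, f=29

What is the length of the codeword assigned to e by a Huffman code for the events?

4

Huffman merges, smallest pair first:
merge d(7) and e(19): 26
merge 26 and c(27): 53
merge f(29) and b(33): 62
merge 53 and 62: 115
merge a(75) and 115: 190
The subtree containing e is merged 4 times, so code length = 4.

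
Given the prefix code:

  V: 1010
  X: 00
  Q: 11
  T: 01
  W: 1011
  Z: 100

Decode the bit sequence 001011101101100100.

Read left to right; each codeword is recognised as soon as it completes (prefix code):
  00→X | 1011→W | 1011→W | 01→T | 100→Z | 100→Z
Decoded message: XWWTZZ

XWWTZZ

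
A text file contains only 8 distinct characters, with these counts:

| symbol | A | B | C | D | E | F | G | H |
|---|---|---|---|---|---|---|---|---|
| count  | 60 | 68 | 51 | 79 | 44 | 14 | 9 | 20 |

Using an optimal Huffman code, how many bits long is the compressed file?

Greedily combine the two least-frequent nodes:
G(9) + F(14) → 23
H(20) + 23 → 43
43 + E(44) → 87
C(51) + A(60) → 111
B(68) + D(79) → 147
87 + 111 → 198
147 + 198 → 345
Total encoded bits = sum of merged weights = 23 + 43 + 87 + 111 + 147 + 198 + 345 = 954.

954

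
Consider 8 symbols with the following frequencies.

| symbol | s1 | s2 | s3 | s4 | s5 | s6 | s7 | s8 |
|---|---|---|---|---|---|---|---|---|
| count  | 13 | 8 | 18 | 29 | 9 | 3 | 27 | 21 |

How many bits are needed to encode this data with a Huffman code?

Merge the two smallest weights repeatedly:
merge s6(3) and s2(8): 11
merge s5(9) and 11: 20
merge s1(13) and s3(18): 31
merge 20 and s8(21): 41
merge s7(27) and s4(29): 56
merge 31 and 41: 72
merge 56 and 72: 128
Total encoded bits = sum of merged weights = 11 + 20 + 31 + 41 + 56 + 72 + 128 = 359.

359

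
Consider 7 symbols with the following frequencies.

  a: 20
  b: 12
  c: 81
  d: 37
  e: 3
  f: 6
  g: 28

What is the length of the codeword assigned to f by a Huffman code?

Build the tree from the bottom:
e(3) + f(6) → 9
9 + b(12) → 21
a(20) + 21 → 41
g(28) + d(37) → 65
41 + 65 → 106
c(81) + 106 → 187
The subtree containing f is merged 5 times, so code length = 5.

5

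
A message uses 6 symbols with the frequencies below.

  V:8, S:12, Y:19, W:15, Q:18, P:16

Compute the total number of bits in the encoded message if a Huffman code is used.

Merge the two smallest weights repeatedly:
merge V(8) and S(12): 20
merge W(15) and P(16): 31
merge Q(18) and Y(19): 37
merge 20 and 31: 51
merge 37 and 51: 88
The encoded length is the sum of every internal node's weight: 20 + 31 + 37 + 51 + 88 = 227 bits.

227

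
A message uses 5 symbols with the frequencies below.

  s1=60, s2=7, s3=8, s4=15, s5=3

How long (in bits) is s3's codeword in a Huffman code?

3

Repeatedly merge the two smallest:
merge s5(3) and s2(7): 10
merge s3(8) and 10: 18
merge s4(15) and 18: 33
merge 33 and s1(60): 93
The subtree containing s3 is merged 3 times, so code length = 3.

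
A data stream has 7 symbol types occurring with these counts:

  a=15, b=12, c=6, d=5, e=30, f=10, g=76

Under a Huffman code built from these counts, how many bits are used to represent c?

Repeatedly merge the two smallest:
combine d(5), c(6) → 11
combine f(10), 11 → 21
combine b(12), a(15) → 27
combine 21, 27 → 48
combine e(30), 48 → 78
combine g(76), 78 → 154
The subtree containing c is merged 5 times, so code length = 5.

5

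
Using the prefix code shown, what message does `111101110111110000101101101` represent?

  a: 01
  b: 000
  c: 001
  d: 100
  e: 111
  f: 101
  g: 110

Read left to right; each codeword is recognised as soon as it completes (prefix code):
  111→e | 101→f | 110→g | 111→e | 110→g | 000→b | 101→f | 101→f | 101→f
Decoded message: efgegbfff

efgegbfff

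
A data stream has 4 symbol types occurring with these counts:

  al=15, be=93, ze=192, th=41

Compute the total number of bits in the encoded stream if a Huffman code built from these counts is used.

Build the Huffman tree bottom-up:
al(15) + th(41) → 56
56 + be(93) → 149
149 + ze(192) → 341
Each symbol's bit-cost is frequency × depth; summing gives 546 bits (equivalently 56 + 149 + 341).

546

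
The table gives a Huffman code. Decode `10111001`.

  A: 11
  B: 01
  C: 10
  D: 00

CACB

Read left to right; each codeword is recognised as soon as it completes (prefix code):
  10→C | 11→A | 10→C | 01→B
Decoded message: CACB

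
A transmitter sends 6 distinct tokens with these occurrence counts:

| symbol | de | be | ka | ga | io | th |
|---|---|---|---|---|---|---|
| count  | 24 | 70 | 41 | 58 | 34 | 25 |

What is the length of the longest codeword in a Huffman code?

3

Merge the two lowest-weight nodes at each step:
combine de(24), th(25) → 49
combine io(34), ka(41) → 75
combine 49, ga(58) → 107
combine be(70), 75 → 145
combine 107, 145 → 252
The rarest symbols sit at the bottom; the longest codeword is 3 bits.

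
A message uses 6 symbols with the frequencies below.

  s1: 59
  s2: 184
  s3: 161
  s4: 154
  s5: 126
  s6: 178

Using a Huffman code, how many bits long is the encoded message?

Merge the two smallest weights repeatedly:
merge s1(59) and s5(126): 185
merge s4(154) and s3(161): 315
merge s6(178) and s2(184): 362
merge 185 and 315: 500
merge 362 and 500: 862
The encoded length is the sum of every internal node's weight: 185 + 315 + 362 + 500 + 862 = 2224 bits.

2224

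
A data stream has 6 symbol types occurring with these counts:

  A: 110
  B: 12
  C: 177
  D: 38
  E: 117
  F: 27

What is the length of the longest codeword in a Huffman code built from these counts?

4

Merge the two lowest-weight nodes at each step:
combine B(12), F(27) → 39
combine D(38), 39 → 77
combine 77, A(110) → 187
combine E(117), C(177) → 294
combine 187, 294 → 481
The first pair merged (B, F) ends up deepest, at depth 4.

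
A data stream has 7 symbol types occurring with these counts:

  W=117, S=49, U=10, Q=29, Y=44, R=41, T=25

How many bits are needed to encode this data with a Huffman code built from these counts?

Greedily combine the two least-frequent nodes:
merge U(10) and T(25): 35
merge Q(29) and 35: 64
merge R(41) and Y(44): 85
merge S(49) and 64: 113
merge 85 and 113: 198
merge W(117) and 198: 315
Each symbol's bit-cost is frequency × depth; summing gives 810 bits (equivalently 35 + 64 + 85 + 113 + 198 + 315).

810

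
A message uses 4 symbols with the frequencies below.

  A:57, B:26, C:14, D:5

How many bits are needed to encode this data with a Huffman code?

Build the Huffman tree bottom-up:
merge D(5) and C(14): 19
merge 19 and B(26): 45
merge 45 and A(57): 102
Total encoded bits = sum of merged weights = 19 + 45 + 102 = 166.

166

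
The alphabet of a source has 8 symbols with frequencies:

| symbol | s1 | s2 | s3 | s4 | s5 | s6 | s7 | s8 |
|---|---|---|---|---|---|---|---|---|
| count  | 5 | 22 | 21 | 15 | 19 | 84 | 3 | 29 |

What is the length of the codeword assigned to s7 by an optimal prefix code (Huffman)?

5

Build the tree from the bottom:
merge s7(3) and s1(5): 8
merge 8 and s4(15): 23
merge s5(19) and s3(21): 40
merge s2(22) and 23: 45
merge s8(29) and 40: 69
merge 45 and 69: 114
merge s6(84) and 114: 198
The subtree containing s7 is merged 5 times, so code length = 5.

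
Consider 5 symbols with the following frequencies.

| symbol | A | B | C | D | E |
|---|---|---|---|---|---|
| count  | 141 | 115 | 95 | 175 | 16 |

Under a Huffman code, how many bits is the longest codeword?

Merge the two lowest-weight nodes at each step:
combine E(16), C(95) → 111
combine 111, B(115) → 226
combine A(141), D(175) → 316
combine 226, 316 → 542
The rarest symbols sit at the bottom; the longest codeword is 3 bits.

3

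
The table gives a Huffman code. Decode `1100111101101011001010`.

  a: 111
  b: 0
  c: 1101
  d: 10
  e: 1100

Read left to right; each codeword is recognised as soon as it completes (prefix code):
  1100→e | 111→a | 10→d | 1101→c | 0→b | 1100→e | 10→d | 10→d
Decoded message: eadcbedd

eadcbedd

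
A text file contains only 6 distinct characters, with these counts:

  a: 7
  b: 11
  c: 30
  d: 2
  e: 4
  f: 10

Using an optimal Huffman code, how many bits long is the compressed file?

138

Greedily combine the two least-frequent nodes:
merge d(2) and e(4): 6
merge 6 and a(7): 13
merge f(10) and b(11): 21
merge 13 and 21: 34
merge c(30) and 34: 64
The encoded length is the sum of every internal node's weight: 6 + 13 + 21 + 34 + 64 = 138 bits.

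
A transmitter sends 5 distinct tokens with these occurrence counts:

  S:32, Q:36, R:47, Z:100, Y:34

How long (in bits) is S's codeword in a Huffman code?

Huffman merges, smallest pair first:
merge S(32) and Y(34): 66
merge Q(36) and R(47): 83
merge 66 and 83: 149
merge Z(100) and 149: 249
S sits 3 levels below the root, so its codeword is 3 bits.

3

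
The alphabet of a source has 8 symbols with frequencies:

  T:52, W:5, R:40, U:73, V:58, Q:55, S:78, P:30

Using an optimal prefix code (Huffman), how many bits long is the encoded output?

Merge the two smallest weights repeatedly:
merge W(5) and P(30): 35
merge 35 and R(40): 75
merge T(52) and Q(55): 107
merge V(58) and U(73): 131
merge 75 and S(78): 153
merge 107 and 131: 238
merge 153 and 238: 391
The encoded length is the sum of every internal node's weight: 35 + 75 + 107 + 131 + 153 + 238 + 391 = 1130 bits.

1130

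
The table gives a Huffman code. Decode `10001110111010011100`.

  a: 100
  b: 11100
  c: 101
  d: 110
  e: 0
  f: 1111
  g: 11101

Read left to right; each codeword is recognised as soon as it completes (prefix code):
  100→a | 0→e | 11101→g | 110→d | 100→a | 11100→b
Decoded message: aegdab

aegdab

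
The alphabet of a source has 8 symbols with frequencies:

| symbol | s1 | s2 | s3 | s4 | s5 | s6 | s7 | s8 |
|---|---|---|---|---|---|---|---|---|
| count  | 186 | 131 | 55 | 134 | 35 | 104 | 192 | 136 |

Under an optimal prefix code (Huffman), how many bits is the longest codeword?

Merge the two lowest-weight nodes at each step:
merge s5(35) and s3(55): 90
merge 90 and s6(104): 194
merge s2(131) and s4(134): 265
merge s8(136) and s1(186): 322
merge s7(192) and 194: 386
merge 265 and 322: 587
merge 386 and 587: 973
Maximum depth reached is 4.

4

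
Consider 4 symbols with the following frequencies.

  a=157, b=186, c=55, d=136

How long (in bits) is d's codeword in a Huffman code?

Build the tree from the bottom:
merge c(55) and d(136): 191
merge a(157) and b(186): 343
merge 191 and 343: 534
The subtree containing d is merged 2 times, so code length = 2.

2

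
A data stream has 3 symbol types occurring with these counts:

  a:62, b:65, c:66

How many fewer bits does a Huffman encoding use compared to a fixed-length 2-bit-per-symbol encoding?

Fixed-length: 2 bits × 193 symbols = 386 bits.
Huffman merges:
a(62) + b(65) → 127
c(66) + 127 → 193
Huffman total = 127 + 193 = 320 bits.
Saving = 386 − 320 = 66 bits.

66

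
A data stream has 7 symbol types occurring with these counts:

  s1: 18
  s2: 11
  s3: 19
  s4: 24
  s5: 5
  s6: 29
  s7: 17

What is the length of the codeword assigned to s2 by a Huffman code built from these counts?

Repeatedly merge the two smallest:
merge s5(5) and s2(11): 16
merge 16 and s7(17): 33
merge s1(18) and s3(19): 37
merge s4(24) and s6(29): 53
merge 33 and 37: 70
merge 53 and 70: 123
The subtree containing s2 is merged 4 times, so code length = 4.

4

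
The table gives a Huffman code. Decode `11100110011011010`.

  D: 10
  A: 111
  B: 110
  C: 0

Read left to right; each codeword is recognised as soon as it completes (prefix code):
  111→A | 0→C | 0→C | 110→B | 0→C | 110→B | 110→B | 10→D
Decoded message: ACCBCBBD

ACCBCBBD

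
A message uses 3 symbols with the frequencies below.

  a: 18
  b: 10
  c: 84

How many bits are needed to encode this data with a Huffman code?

Build the Huffman tree bottom-up:
merge b(10) and a(18): 28
merge 28 and c(84): 112
Total encoded bits = sum of merged weights = 28 + 112 = 140.

140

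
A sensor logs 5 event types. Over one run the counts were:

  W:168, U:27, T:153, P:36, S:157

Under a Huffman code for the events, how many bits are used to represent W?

Build the tree from the bottom:
merge U(27) and P(36): 63
merge 63 and T(153): 216
merge S(157) and W(168): 325
merge 216 and 325: 541
W's leaf is at depth 2, giving a 2-bit codeword.

2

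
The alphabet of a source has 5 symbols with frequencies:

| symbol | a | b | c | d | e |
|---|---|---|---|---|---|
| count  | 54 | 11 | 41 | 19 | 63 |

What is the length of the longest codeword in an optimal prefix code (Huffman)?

3

Merge the two lowest-weight nodes at each step:
combine b(11), d(19) → 30
combine 30, c(41) → 71
combine a(54), e(63) → 117
combine 71, 117 → 188
The first pair merged (b, d) ends up deepest, at depth 3.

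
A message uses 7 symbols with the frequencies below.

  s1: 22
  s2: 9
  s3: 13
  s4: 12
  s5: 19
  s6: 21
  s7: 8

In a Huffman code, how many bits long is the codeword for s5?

Huffman merges, smallest pair first:
combine s7(8), s2(9) → 17
combine s4(12), s3(13) → 25
combine 17, s5(19) → 36
combine s6(21), s1(22) → 43
combine 25, 36 → 61
combine 43, 61 → 104
s5's leaf is at depth 3, giving a 3-bit codeword.

3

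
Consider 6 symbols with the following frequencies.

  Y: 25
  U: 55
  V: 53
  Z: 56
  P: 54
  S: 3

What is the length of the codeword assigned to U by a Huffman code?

Build the tree from the bottom:
merge S(3) and Y(25): 28
merge 28 and V(53): 81
merge P(54) and U(55): 109
merge Z(56) and 81: 137
merge 109 and 137: 246
U sits 2 levels below the root, so its codeword is 2 bits.

2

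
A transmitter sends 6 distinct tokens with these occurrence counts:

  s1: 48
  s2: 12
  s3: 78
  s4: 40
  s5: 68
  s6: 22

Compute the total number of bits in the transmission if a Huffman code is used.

Merge the two smallest weights repeatedly:
merge s2(12) and s6(22): 34
merge 34 and s4(40): 74
merge s1(48) and s5(68): 116
merge 74 and s3(78): 152
merge 116 and 152: 268
The encoded length is the sum of every internal node's weight: 34 + 74 + 116 + 152 + 268 = 644 bits.

644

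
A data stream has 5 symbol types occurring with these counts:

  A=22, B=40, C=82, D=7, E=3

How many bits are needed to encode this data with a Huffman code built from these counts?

268

Merge the two smallest weights repeatedly:
E(3) + D(7) → 10
10 + A(22) → 32
32 + B(40) → 72
72 + C(82) → 154
The encoded length is the sum of every internal node's weight: 10 + 32 + 72 + 154 = 268 bits.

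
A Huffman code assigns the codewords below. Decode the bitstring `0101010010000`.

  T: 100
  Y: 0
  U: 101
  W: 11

YUYTTYY

Read left to right; each codeword is recognised as soon as it completes (prefix code):
  0→Y | 101→U | 0→Y | 100→T | 100→T | 0→Y | 0→Y
Decoded message: YUYTTYY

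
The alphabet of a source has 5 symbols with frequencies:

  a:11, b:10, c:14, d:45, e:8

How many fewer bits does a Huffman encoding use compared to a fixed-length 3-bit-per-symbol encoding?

Fixed-length: 3 bits × 88 symbols = 264 bits.
Huffman merges:
e(8) + b(10) → 18
a(11) + c(14) → 25
18 + 25 → 43
43 + d(45) → 88
Huffman total = 18 + 25 + 43 + 88 = 174 bits.
Saving = 264 − 174 = 90 bits.

90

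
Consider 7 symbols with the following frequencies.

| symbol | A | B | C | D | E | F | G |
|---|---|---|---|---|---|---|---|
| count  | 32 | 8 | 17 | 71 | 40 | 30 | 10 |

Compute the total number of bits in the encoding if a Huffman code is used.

Merge the two smallest weights repeatedly:
B(8) + G(10) → 18
C(17) + 18 → 35
F(30) + A(32) → 62
35 + E(40) → 75
62 + D(71) → 133
75 + 133 → 208
Each symbol's bit-cost is frequency × depth; summing gives 531 bits (equivalently 18 + 35 + 62 + 75 + 133 + 208).

531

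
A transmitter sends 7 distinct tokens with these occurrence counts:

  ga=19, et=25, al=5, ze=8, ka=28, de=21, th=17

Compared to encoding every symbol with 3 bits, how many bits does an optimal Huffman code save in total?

Fixed-length: 3 bits × 123 symbols = 369 bits.
Huffman merges:
combine al(5), ze(8) → 13
combine 13, th(17) → 30
combine ga(19), de(21) → 40
combine et(25), ka(28) → 53
combine 30, 40 → 70
combine 53, 70 → 123
Huffman total = 13 + 30 + 40 + 53 + 70 + 123 = 329 bits.
Saving = 369 − 329 = 40 bits.

40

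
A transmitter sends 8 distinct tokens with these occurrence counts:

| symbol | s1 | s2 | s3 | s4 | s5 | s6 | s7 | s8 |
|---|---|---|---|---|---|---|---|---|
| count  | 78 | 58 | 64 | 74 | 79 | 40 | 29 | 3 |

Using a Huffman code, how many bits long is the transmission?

1222

Build the Huffman tree bottom-up:
merge s8(3) and s7(29): 32
merge 32 and s6(40): 72
merge s2(58) and s3(64): 122
merge 72 and s4(74): 146
merge s1(78) and s5(79): 157
merge 122 and 146: 268
merge 157 and 268: 425
Each symbol's bit-cost is frequency × depth; summing gives 1222 bits (equivalently 32 + 72 + 122 + 146 + 157 + 268 + 425).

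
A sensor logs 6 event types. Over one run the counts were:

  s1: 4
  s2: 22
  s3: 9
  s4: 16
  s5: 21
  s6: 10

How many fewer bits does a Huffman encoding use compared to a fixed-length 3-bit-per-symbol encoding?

46

Fixed-length: 3 bits × 82 symbols = 246 bits.
Huffman merges:
merge s1(4) and s3(9): 13
merge s6(10) and 13: 23
merge s4(16) and s5(21): 37
merge s2(22) and 23: 45
merge 37 and 45: 82
Huffman total = 13 + 23 + 37 + 45 + 82 = 200 bits.
Saving = 246 − 200 = 46 bits.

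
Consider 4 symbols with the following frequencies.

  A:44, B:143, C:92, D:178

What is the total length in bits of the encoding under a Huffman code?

872

Greedily combine the two least-frequent nodes:
A(44) + C(92) → 136
136 + B(143) → 279
D(178) + 279 → 457
Total encoded bits = sum of merged weights = 136 + 279 + 457 = 872.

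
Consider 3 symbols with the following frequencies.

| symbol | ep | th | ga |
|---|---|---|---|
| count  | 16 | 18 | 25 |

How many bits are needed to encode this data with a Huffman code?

Build the Huffman tree bottom-up:
merge ep(16) and th(18): 34
merge ga(25) and 34: 59
The encoded length is the sum of every internal node's weight: 34 + 59 = 93 bits.

93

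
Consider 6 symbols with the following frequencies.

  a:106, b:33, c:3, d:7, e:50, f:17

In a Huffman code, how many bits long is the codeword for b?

Huffman merges, smallest pair first:
c(3) + d(7) → 10
10 + f(17) → 27
27 + b(33) → 60
e(50) + 60 → 110
a(106) + 110 → 216
b sits 3 levels below the root, so its codeword is 3 bits.

3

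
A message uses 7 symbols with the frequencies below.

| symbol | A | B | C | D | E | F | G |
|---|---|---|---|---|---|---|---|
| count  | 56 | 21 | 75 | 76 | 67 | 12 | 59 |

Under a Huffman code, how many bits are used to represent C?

Repeatedly merge the two smallest:
combine F(12), B(21) → 33
combine 33, A(56) → 89
combine G(59), E(67) → 126
combine C(75), D(76) → 151
combine 89, 126 → 215
combine 151, 215 → 366
C sits 2 levels below the root, so its codeword is 2 bits.

2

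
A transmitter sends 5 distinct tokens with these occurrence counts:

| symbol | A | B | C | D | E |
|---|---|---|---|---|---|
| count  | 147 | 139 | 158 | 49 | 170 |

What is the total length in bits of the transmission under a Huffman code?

Build the Huffman tree bottom-up:
merge D(49) and B(139): 188
merge A(147) and C(158): 305
merge E(170) and 188: 358
merge 305 and 358: 663
Each symbol's bit-cost is frequency × depth; summing gives 1514 bits (equivalently 188 + 305 + 358 + 663).

1514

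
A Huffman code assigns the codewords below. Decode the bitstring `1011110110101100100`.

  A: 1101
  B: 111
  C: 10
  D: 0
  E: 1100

CBCADECD

Read left to right; each codeword is recognised as soon as it completes (prefix code):
  10→C | 111→B | 10→C | 1101→A | 0→D | 1100→E | 10→C | 0→D
Decoded message: CBCADECD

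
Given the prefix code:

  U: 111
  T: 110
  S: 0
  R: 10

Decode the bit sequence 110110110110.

Read left to right; each codeword is recognised as soon as it completes (prefix code):
  110→T | 110→T | 110→T | 110→T
Decoded message: TTTT

TTTT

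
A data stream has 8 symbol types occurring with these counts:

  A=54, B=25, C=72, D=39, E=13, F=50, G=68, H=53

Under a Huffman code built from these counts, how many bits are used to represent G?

Huffman merges, smallest pair first:
combine E(13), B(25) → 38
combine 38, D(39) → 77
combine F(50), H(53) → 103
combine A(54), G(68) → 122
combine C(72), 77 → 149
combine 103, 122 → 225
combine 149, 225 → 374
G's leaf is at depth 3, giving a 3-bit codeword.

3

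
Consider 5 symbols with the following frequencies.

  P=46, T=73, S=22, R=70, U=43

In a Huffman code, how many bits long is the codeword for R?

Repeatedly merge the two smallest:
merge S(22) and U(43): 65
merge P(46) and 65: 111
merge R(70) and T(73): 143
merge 111 and 143: 254
The subtree containing R is merged 2 times, so code length = 2.

2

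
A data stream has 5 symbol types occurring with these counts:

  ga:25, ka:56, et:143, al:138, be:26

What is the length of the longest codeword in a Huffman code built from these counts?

Merge the two lowest-weight nodes at each step:
ga(25) + be(26) → 51
51 + ka(56) → 107
107 + al(138) → 245
et(143) + 245 → 388
Maximum depth reached is 4.

4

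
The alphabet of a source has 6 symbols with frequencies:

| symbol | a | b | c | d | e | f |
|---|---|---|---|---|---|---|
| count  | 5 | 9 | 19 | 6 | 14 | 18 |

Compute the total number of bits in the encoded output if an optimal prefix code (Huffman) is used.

173

Merge the two smallest weights repeatedly:
combine a(5), d(6) → 11
combine b(9), 11 → 20
combine e(14), f(18) → 32
combine c(19), 20 → 39
combine 32, 39 → 71
Total encoded bits = sum of merged weights = 11 + 20 + 32 + 39 + 71 = 173.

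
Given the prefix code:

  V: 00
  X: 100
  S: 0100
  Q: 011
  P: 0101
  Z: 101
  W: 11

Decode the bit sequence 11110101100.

WWPX

Read left to right; each codeword is recognised as soon as it completes (prefix code):
  11→W | 11→W | 0101→P | 100→X
Decoded message: WWPX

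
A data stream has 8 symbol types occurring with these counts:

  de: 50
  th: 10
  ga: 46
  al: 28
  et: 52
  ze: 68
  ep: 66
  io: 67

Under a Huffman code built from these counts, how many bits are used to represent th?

Build the tree from the bottom:
combine th(10), al(28) → 38
combine 38, ga(46) → 84
combine de(50), et(52) → 102
combine ep(66), io(67) → 133
combine ze(68), 84 → 152
combine 102, 133 → 235
combine 152, 235 → 387
The subtree containing th is merged 4 times, so code length = 4.

4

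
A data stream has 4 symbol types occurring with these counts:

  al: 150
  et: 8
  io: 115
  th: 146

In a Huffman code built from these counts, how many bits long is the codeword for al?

1

Repeatedly merge the two smallest:
et(8) + io(115) → 123
123 + th(146) → 269
al(150) + 269 → 419
al is merged only at the final step, so code length = 1.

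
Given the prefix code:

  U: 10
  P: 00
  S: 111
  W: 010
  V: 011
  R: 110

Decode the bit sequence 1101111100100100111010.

Read left to right; each codeword is recognised as soon as it completes (prefix code):
  110→R | 111→S | 110→R | 010→W | 010→W | 011→V | 10→U | 10→U
Decoded message: RSRWWVUU

RSRWWVUU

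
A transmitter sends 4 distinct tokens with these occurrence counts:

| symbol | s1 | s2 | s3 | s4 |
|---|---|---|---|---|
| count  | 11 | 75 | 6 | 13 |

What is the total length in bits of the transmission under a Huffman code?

152

Build the Huffman tree bottom-up:
merge s3(6) and s1(11): 17
merge s4(13) and 17: 30
merge 30 and s2(75): 105
The encoded length is the sum of every internal node's weight: 17 + 30 + 105 = 152 bits.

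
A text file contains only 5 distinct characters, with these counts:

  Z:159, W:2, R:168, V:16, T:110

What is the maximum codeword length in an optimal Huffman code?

4

Merge the two lowest-weight nodes at each step:
merge W(2) and V(16): 18
merge 18 and T(110): 128
merge 128 and Z(159): 287
merge R(168) and 287: 455
The first pair merged (W, V) ends up deepest, at depth 4.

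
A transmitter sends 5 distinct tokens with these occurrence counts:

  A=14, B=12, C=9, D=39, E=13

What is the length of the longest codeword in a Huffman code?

Merge the two lowest-weight nodes at each step:
combine C(9), B(12) → 21
combine E(13), A(14) → 27
combine 21, 27 → 48
combine D(39), 48 → 87
The rarest symbols sit at the bottom; the longest codeword is 3 bits.

3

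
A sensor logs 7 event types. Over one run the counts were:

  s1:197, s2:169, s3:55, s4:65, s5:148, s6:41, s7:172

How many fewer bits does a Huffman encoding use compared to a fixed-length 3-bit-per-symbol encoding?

281

Fixed-length: 3 bits × 847 symbols = 2541 bits.
Huffman merges:
merge s6(41) and s3(55): 96
merge s4(65) and 96: 161
merge s5(148) and 161: 309
merge s2(169) and s7(172): 341
merge s1(197) and 309: 506
merge 341 and 506: 847
Huffman total = 96 + 161 + 309 + 341 + 506 + 847 = 2260 bits.
Saving = 2541 − 2260 = 281 bits.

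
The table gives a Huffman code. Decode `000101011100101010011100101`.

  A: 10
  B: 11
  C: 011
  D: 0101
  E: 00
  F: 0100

Read left to right; each codeword is recognised as soon as it completes (prefix code):
  00→E | 0101→D | 011→C | 10→A | 0101→D | 0100→F | 11→B | 10→A | 0101→D
Decoded message: EDCADFBAD

EDCADFBAD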